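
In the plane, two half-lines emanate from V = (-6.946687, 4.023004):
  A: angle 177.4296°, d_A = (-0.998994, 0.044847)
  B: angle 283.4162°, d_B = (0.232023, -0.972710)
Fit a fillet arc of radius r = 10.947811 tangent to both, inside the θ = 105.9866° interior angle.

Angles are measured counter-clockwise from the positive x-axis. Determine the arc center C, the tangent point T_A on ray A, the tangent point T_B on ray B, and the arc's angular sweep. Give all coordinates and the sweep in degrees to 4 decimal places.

center=(-15.6811,-6.5437) T_A=(-15.1902,4.3931) T_B=(-5.0321,-4.0036) sweep=74.0134

bisector direction at 230.4229° = (-0.637116,-0.770768)
center distance |VC| = r/sin(θ/2) = 10.947811/sin(52.9933°) = 13.709353
C = V + |VC|·bis = (-15.6811,-6.5437)
T_A = V + ((C−V)·d_A)·d_A = V + 8.2518·d_A = (-15.1902,4.3931)
T_B = V + ((C−V)·d_B)·d_B = V + 8.2518·d_B = (-5.0321,-4.0036)
sweep = 180° − θ = 74.0134°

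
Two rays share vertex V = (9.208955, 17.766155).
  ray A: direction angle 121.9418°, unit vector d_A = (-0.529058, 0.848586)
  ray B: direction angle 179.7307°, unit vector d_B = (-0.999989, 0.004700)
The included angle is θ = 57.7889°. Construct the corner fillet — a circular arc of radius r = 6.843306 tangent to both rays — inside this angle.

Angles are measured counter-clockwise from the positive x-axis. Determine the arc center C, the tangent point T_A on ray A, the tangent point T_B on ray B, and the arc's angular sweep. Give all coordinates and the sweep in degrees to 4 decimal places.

bisector direction at 150.8362° = (-0.873231,0.487307)
center distance |VC| = r/sin(θ/2) = 6.843306/sin(28.8944°) = 14.162542
C = V + |VC|·bis = (-3.1582,24.6677)
T_A = V + ((C−V)·d_A)·d_A = V + 12.3995·d_A = (2.6489,28.2882)
T_B = V + ((C−V)·d_B)·d_B = V + 12.3995·d_B = (-3.1904,17.8244)
sweep = 180° − θ = 122.2111°

center=(-3.1582,24.6677) T_A=(2.6489,28.2882) T_B=(-3.1904,17.8244) sweep=122.2111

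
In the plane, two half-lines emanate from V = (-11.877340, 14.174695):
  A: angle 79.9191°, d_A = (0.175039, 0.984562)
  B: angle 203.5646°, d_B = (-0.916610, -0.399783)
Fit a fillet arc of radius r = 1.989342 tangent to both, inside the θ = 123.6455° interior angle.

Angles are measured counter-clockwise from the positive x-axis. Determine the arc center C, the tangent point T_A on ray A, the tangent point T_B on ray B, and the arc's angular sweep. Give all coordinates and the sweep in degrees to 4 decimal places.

bisector direction at 141.7419° = (-0.785229,0.619206)
center distance |VC| = r/sin(θ/2) = 1.989342/sin(61.8227°) = 2.256792
C = V + |VC|·bis = (-13.6494,15.5721)
T_A = V + ((C−V)·d_A)·d_A = V + 1.0657·d_A = (-11.6908,15.2239)
T_B = V + ((C−V)·d_B)·d_B = V + 1.0657·d_B = (-12.8541,13.7487)
sweep = 180° − θ = 56.3545°

center=(-13.6494,15.5721) T_A=(-11.6908,15.2239) T_B=(-12.8541,13.7487) sweep=56.3545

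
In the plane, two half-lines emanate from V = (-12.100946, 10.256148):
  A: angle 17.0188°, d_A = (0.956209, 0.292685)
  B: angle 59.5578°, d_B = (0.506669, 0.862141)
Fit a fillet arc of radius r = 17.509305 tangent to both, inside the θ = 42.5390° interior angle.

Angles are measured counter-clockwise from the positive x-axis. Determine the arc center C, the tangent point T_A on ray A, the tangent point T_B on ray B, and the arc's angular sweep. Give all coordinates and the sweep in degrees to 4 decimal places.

center=(25.7844,40.1636) T_A=(30.9091,23.4211) T_B=(10.6889,49.0350) sweep=137.4610

bisector direction at 38.2883° = (0.784903,0.619619)
center distance |VC| = r/sin(θ/2) = 17.509305/sin(21.2695°) = 48.267549
C = V + |VC|·bis = (25.7844,40.1636)
T_A = V + ((C−V)·d_A)·d_A = V + 44.9798·d_A = (30.9091,23.4211)
T_B = V + ((C−V)·d_B)·d_B = V + 44.9798·d_B = (10.6889,49.0350)
sweep = 180° − θ = 137.4610°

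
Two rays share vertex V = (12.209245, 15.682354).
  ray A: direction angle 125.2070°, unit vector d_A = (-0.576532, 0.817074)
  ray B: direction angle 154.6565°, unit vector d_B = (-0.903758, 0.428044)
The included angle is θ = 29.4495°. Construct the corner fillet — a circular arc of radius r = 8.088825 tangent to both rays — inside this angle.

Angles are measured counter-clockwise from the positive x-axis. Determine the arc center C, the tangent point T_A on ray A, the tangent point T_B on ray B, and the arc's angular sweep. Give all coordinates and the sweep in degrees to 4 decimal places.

center=(-12.1448,36.1673) T_A=(-5.5356,40.8308) T_B=(-15.6072,28.8570) sweep=150.5505

bisector direction at 139.9317° = (-0.765278,0.643700)
center distance |VC| = r/sin(θ/2) = 8.088825/sin(14.7248°) = 31.823748
C = V + |VC|·bis = (-12.1448,36.1673)
T_A = V + ((C−V)·d_A)·d_A = V + 30.7786·d_A = (-5.5356,40.8308)
T_B = V + ((C−V)·d_B)·d_B = V + 30.7786·d_B = (-15.6072,28.8570)
sweep = 180° − θ = 150.5505°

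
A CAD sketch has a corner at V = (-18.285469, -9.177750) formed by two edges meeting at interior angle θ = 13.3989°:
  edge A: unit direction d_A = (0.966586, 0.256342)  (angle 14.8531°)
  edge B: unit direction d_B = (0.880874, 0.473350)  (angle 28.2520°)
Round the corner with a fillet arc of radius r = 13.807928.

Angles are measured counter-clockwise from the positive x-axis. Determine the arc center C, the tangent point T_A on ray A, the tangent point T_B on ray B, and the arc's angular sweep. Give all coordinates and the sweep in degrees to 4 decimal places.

bisector direction at 21.5526° = (0.930081,0.367354)
center distance |VC| = r/sin(θ/2) = 13.807928/sin(6.6994°) = 118.359211
C = V + |VC|·bis = (91.7982,34.3020)
T_A = V + ((C−V)·d_A)·d_A = V + 117.5510·d_A = (95.3377,20.9555)
T_B = V + ((C−V)·d_B)·d_B = V + 117.5510·d_B = (85.2622,46.4651)
sweep = 180° − θ = 166.6011°

center=(91.7982,34.3020) T_A=(95.3377,20.9555) T_B=(85.2622,46.4651) sweep=166.6011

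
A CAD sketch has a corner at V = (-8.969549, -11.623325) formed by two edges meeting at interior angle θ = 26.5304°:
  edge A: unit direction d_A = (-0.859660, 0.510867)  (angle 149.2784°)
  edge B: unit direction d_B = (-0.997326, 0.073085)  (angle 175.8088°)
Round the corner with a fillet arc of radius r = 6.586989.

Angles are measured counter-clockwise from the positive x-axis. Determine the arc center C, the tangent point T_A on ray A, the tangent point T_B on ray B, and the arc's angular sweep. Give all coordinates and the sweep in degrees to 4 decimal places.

center=(-36.3541,-3.0119) T_A=(-32.9891,2.6507) T_B=(-36.8355,-9.5813) sweep=153.4696

bisector direction at 162.5436° = (-0.953946,0.299980)
center distance |VC| = r/sin(θ/2) = 6.586989/sin(13.2652°) = 28.706654
C = V + |VC|·bis = (-36.3541,-3.0119)
T_A = V + ((C−V)·d_A)·d_A = V + 27.9407·d_A = (-32.9891,2.6507)
T_B = V + ((C−V)·d_B)·d_B = V + 27.9407·d_B = (-36.8355,-9.5813)
sweep = 180° − θ = 153.4696°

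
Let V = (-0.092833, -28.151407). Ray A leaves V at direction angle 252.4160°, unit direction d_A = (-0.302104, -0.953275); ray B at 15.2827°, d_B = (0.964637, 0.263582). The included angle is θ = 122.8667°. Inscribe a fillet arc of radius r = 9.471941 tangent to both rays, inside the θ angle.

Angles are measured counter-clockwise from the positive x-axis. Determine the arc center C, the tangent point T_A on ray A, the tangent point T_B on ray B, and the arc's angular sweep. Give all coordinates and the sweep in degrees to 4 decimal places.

bisector direction at 313.8494° = (0.692765,-0.721164)
center distance |VC| = r/sin(θ/2) = 9.471941/sin(61.4333°) = 10.784876
C = V + |VC|·bis = (7.3785,-35.9291)
T_A = V + ((C−V)·d_A)·d_A = V + 5.1571·d_A = (-1.6508,-33.0676)
T_B = V + ((C−V)·d_B)·d_B = V + 5.1571·d_B = (4.8819,-26.7921)
sweep = 180° − θ = 57.1333°

center=(7.3785,-35.9291) T_A=(-1.6508,-33.0676) T_B=(4.8819,-26.7921) sweep=57.1333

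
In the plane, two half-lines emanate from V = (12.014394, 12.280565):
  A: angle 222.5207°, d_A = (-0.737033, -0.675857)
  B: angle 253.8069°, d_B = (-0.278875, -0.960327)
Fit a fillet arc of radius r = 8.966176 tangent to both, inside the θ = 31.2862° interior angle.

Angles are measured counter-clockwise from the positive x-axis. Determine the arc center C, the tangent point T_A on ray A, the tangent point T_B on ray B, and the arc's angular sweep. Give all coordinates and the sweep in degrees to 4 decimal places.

bisector direction at 238.1638° = (-0.527493,-0.849560)
center distance |VC| = r/sin(θ/2) = 8.966176/sin(15.6431°) = 33.251869
C = V + |VC|·bis = (-5.5257,-15.9689)
T_A = V + ((C−V)·d_A)·d_A = V + 32.0202·d_A = (-11.5856,-9.3605)
T_B = V + ((C−V)·d_B)·d_B = V + 32.0202·d_B = (3.0847,-18.4693)
sweep = 180° − θ = 148.7138°

center=(-5.5257,-15.9689) T_A=(-11.5856,-9.3605) T_B=(3.0847,-18.4693) sweep=148.7138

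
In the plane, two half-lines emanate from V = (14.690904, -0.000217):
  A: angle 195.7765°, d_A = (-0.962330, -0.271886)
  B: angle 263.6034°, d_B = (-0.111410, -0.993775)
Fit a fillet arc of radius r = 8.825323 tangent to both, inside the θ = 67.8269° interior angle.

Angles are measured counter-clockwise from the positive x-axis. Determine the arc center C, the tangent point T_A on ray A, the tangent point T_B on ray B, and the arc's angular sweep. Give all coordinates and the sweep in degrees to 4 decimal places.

center=(4.4581,-12.0621) T_A=(2.0586,-3.5692) T_B=(13.2284,-13.0453) sweep=112.1731

bisector direction at 229.6900° = (-0.646924,-0.762555)
center distance |VC| = r/sin(θ/2) = 8.825323/sin(33.9134°) = 15.817694
C = V + |VC|·bis = (4.4581,-12.0621)
T_A = V + ((C−V)·d_A)·d_A = V + 13.1268·d_A = (2.0586,-3.5692)
T_B = V + ((C−V)·d_B)·d_B = V + 13.1268·d_B = (13.2284,-13.0453)
sweep = 180° − θ = 112.1731°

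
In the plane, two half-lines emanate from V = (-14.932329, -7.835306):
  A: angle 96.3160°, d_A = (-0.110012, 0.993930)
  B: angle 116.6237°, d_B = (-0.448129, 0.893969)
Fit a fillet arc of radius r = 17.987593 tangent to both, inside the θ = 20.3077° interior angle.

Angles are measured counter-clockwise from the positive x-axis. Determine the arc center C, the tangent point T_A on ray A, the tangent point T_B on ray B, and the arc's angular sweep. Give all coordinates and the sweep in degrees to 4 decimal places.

bisector direction at 106.4698° = (-0.283511,0.958969)
center distance |VC| = r/sin(θ/2) = 17.987593/sin(10.1539°) = 102.032984
C = V + |VC|·bis = (-43.8598,90.0112)
T_A = V + ((C−V)·d_A)·d_A = V + 100.4349·d_A = (-25.9814,91.9900)
T_B = V + ((C−V)·d_B)·d_B = V + 100.4349·d_B = (-59.9401,81.9504)
sweep = 180° − θ = 159.6923°

center=(-43.8598,90.0112) T_A=(-25.9814,91.9900) T_B=(-59.9401,81.9504) sweep=159.6923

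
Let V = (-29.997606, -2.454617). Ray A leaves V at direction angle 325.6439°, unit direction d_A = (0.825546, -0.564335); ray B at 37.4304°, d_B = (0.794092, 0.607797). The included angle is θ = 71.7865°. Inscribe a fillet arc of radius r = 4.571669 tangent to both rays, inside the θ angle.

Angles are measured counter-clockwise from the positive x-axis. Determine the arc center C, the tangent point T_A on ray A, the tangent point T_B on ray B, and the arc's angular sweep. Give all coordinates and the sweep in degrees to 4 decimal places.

bisector direction at 1.5371° = (0.999640,0.026825)
center distance |VC| = r/sin(θ/2) = 4.571669/sin(35.8933°) = 7.797798
C = V + |VC|·bis = (-22.2026,-2.2454)
T_A = V + ((C−V)·d_A)·d_A = V + 6.3171·d_A = (-24.7826,-6.0196)
T_B = V + ((C−V)·d_B)·d_B = V + 6.3171·d_B = (-24.9813,1.3849)
sweep = 180° − θ = 108.2135°

center=(-22.2026,-2.2454) T_A=(-24.7826,-6.0196) T_B=(-24.9813,1.3849) sweep=108.2135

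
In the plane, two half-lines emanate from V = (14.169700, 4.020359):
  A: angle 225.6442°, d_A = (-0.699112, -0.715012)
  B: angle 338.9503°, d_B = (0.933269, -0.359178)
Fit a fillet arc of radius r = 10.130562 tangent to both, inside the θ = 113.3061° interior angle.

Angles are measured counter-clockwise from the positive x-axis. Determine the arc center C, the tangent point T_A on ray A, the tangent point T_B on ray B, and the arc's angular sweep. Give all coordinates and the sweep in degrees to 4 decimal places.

bisector direction at 282.2973° = (0.212983,-0.977056)
center distance |VC| = r/sin(θ/2) = 10.130562/sin(56.6531°) = 12.127222
C = V + |VC|·bis = (16.7526,-7.8286)
T_A = V + ((C−V)·d_A)·d_A = V + 6.6664·d_A = (9.5091,-0.7462)
T_B = V + ((C−V)·d_B)·d_B = V + 6.6664·d_B = (20.3913,1.6259)
sweep = 180° − θ = 66.6939°

center=(16.7526,-7.8286) T_A=(9.5091,-0.7462) T_B=(20.3913,1.6259) sweep=66.6939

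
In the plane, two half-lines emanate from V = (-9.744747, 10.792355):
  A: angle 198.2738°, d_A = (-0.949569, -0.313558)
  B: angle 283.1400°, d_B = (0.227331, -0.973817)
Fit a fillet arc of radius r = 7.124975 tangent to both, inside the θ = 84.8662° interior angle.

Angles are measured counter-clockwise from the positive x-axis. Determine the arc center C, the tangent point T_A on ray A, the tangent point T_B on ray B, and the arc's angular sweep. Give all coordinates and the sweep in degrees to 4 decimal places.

bisector direction at 240.7069° = (-0.489277,-0.872128)
center distance |VC| = r/sin(θ/2) = 7.124975/sin(42.4331°) = 10.559760
C = V + |VC|·bis = (-14.9114,1.5829)
T_A = V + ((C−V)·d_A)·d_A = V + 7.7938·d_A = (-17.1455,8.3485)
T_B = V + ((C−V)·d_B)·d_B = V + 7.7938·d_B = (-7.9730,3.2026)
sweep = 180° − θ = 95.1338°

center=(-14.9114,1.5829) T_A=(-17.1455,8.3485) T_B=(-7.9730,3.2026) sweep=95.1338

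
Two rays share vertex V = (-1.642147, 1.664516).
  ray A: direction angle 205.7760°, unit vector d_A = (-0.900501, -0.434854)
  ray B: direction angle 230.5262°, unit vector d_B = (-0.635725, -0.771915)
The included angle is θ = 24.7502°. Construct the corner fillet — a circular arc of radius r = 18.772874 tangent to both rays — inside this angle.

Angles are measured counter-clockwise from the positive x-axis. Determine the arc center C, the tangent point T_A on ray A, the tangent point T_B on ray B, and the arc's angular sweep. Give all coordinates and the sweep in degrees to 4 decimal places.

center=(-70.5266,-52.4471) T_A=(-78.6901,-35.5421) T_B=(-56.0356,-64.3815) sweep=155.2498

bisector direction at 218.1511° = (-0.786384,-0.617737)
center distance |VC| = r/sin(θ/2) = 18.772874/sin(12.3751°) = 87.596467
C = V + |VC|·bis = (-70.5266,-52.4471)
T_A = V + ((C−V)·d_A)·d_A = V + 85.5612·d_A = (-78.6901,-35.5421)
T_B = V + ((C−V)·d_B)·d_B = V + 85.5612·d_B = (-56.0356,-64.3815)
sweep = 180° − θ = 155.2498°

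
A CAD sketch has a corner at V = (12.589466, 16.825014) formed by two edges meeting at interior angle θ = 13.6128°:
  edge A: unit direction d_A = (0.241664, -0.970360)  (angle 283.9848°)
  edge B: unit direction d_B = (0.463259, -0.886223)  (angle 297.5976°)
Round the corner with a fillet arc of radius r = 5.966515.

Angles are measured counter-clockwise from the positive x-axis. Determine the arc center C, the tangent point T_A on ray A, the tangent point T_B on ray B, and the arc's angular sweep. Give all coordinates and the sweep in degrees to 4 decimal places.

center=(30.4597,-30.2406) T_A=(24.6701,-31.6825) T_B=(35.7474,-27.4766) sweep=166.3872

bisector direction at 290.7912° = (0.354963,-0.934880)
center distance |VC| = r/sin(θ/2) = 5.966515/sin(6.8064°) = 50.344015
C = V + |VC|·bis = (30.4597,-30.2406)
T_A = V + ((C−V)·d_A)·d_A = V + 49.9892·d_A = (24.6701,-31.6825)
T_B = V + ((C−V)·d_B)·d_B = V + 49.9892·d_B = (35.7474,-27.4766)
sweep = 180° − θ = 166.3872°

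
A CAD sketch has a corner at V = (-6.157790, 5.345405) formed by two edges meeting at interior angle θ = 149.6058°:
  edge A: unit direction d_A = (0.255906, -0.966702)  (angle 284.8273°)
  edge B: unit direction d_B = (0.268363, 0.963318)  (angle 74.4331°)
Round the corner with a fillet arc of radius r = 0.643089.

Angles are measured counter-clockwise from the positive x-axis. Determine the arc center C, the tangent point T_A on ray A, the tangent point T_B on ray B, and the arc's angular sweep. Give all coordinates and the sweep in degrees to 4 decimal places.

center=(-5.4914,5.3411) T_A=(-6.1131,5.1765) T_B=(-6.1109,5.5137) sweep=30.3942

bisector direction at 359.6302° = (0.999979,-0.006454)
center distance |VC| = r/sin(θ/2) = 0.643089/sin(74.8029°) = 0.666393
C = V + |VC|·bis = (-5.4914,5.3411)
T_A = V + ((C−V)·d_A)·d_A = V + 0.1747·d_A = (-6.1131,5.1765)
T_B = V + ((C−V)·d_B)·d_B = V + 0.1747·d_B = (-6.1109,5.5137)
sweep = 180° − θ = 30.3942°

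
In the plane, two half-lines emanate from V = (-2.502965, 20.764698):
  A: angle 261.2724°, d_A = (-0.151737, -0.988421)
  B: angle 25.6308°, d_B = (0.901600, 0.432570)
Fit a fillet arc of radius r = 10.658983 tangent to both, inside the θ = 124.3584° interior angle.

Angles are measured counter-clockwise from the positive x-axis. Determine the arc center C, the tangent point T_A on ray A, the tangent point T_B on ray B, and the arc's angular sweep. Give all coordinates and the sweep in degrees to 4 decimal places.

bisector direction at 323.4516° = (0.803354,-0.595502)
center distance |VC| = r/sin(θ/2) = 10.658983/sin(62.1792°) = 12.052061
C = V + |VC|·bis = (7.1791,13.5877)
T_A = V + ((C−V)·d_A)·d_A = V + 5.6248·d_A = (-3.3565,15.2050)
T_B = V + ((C−V)·d_B)·d_B = V + 5.6248·d_B = (2.5683,23.1978)
sweep = 180° − θ = 55.6416°

center=(7.1791,13.5877) T_A=(-3.3565,15.2050) T_B=(2.5683,23.1978) sweep=55.6416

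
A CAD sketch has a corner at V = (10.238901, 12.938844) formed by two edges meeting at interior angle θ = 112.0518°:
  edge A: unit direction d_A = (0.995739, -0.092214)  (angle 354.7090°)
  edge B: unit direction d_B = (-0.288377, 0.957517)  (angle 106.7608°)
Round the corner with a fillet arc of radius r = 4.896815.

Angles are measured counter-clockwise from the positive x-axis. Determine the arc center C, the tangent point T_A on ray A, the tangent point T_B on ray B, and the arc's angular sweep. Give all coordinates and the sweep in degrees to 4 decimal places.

bisector direction at 50.7349° = (0.632909,0.774226)
center distance |VC| = r/sin(θ/2) = 4.896815/sin(56.0259°) = 5.904826
C = V + |VC|·bis = (13.9761,17.5105)
T_A = V + ((C−V)·d_A)·d_A = V + 3.2997·d_A = (13.5246,12.6346)
T_B = V + ((C−V)·d_B)·d_B = V + 3.2997·d_B = (9.2873,16.0984)
sweep = 180° − θ = 67.9482°

center=(13.9761,17.5105) T_A=(13.5246,12.6346) T_B=(9.2873,16.0984) sweep=67.9482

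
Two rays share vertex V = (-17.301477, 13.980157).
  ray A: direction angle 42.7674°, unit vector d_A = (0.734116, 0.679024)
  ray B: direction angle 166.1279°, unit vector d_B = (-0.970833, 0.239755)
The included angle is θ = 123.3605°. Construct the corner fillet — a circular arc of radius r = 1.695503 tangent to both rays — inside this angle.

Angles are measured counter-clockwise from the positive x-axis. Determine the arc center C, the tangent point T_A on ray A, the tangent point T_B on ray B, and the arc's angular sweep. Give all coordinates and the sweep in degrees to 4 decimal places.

center=(-17.7820,15.8453) T_A=(-16.6307,14.6006) T_B=(-18.1885,14.1992) sweep=56.6395

bisector direction at 104.4477° = (-0.249495,0.968376)
center distance |VC| = r/sin(θ/2) = 1.695503/sin(61.6803°) = 1.926021
C = V + |VC|·bis = (-17.7820,15.8453)
T_A = V + ((C−V)·d_A)·d_A = V + 0.9137·d_A = (-16.6307,14.6006)
T_B = V + ((C−V)·d_B)·d_B = V + 0.9137·d_B = (-18.1885,14.1992)
sweep = 180° − θ = 56.6395°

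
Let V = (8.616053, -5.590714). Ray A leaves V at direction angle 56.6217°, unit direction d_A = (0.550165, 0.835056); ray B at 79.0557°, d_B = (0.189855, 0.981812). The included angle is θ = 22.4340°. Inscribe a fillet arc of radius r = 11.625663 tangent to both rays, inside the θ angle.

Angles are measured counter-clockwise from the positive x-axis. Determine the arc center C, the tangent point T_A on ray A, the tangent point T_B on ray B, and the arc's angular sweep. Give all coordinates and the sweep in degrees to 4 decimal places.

center=(31.1600,49.7585) T_A=(40.8681,43.3625) T_B=(19.7458,51.9657) sweep=157.5660

bisector direction at 67.8387° = (0.377215,0.926126)
center distance |VC| = r/sin(θ/2) = 11.625663/sin(11.2170°) = 59.764242
C = V + |VC|·bis = (31.1600,49.7585)
T_A = V + ((C−V)·d_A)·d_A = V + 58.6226·d_A = (40.8681,43.3625)
T_B = V + ((C−V)·d_B)·d_B = V + 58.6226·d_B = (19.7458,51.9657)
sweep = 180° − θ = 157.5660°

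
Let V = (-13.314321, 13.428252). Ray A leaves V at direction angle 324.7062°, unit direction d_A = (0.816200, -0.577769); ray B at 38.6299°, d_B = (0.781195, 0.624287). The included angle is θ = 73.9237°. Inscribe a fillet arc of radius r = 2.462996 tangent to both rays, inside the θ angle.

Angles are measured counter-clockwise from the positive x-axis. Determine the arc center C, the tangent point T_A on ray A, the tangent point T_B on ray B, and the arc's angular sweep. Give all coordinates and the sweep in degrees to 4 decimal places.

center=(-9.2198,13.5475) T_A=(-10.6429,11.5372) T_B=(-10.7574,15.4716) sweep=106.0763

bisector direction at 1.6680° = (0.999576,0.029109)
center distance |VC| = r/sin(θ/2) = 2.462996/sin(36.9618°) = 4.096233
C = V + |VC|·bis = (-9.2198,13.5475)
T_A = V + ((C−V)·d_A)·d_A = V + 3.2730·d_A = (-10.6429,11.5372)
T_B = V + ((C−V)·d_B)·d_B = V + 3.2730·d_B = (-10.7574,15.4716)
sweep = 180° − θ = 106.0763°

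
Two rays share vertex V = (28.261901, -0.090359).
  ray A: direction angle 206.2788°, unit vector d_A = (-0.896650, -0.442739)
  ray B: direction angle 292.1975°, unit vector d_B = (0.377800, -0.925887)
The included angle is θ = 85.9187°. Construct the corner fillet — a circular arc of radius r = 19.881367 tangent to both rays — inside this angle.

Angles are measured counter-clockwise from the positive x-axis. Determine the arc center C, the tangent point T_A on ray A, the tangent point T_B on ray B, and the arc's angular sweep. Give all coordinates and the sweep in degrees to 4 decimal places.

center=(17.9202,-27.3697) T_A=(9.1180,-9.5431) T_B=(36.3281,-19.8585) sweep=94.0813

bisector direction at 249.2381° = (-0.354484,-0.935062)
center distance |VC| = r/sin(θ/2) = 19.881367/sin(42.9594°) = 29.173838
C = V + |VC|·bis = (17.9202,-27.3697)
T_A = V + ((C−V)·d_A)·d_A = V + 21.3505·d_A = (9.1180,-9.5431)
T_B = V + ((C−V)·d_B)·d_B = V + 21.3505·d_B = (36.3281,-19.8585)
sweep = 180° − θ = 94.0813°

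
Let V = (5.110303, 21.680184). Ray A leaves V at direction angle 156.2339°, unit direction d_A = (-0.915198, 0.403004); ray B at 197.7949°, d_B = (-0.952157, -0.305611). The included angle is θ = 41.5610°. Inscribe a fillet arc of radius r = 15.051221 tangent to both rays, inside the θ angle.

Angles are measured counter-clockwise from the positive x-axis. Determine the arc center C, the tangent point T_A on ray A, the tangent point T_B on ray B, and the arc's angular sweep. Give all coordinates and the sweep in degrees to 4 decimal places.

bisector direction at 177.0144° = (-0.998643,0.052085)
center distance |VC| = r/sin(θ/2) = 15.051221/sin(20.7805°) = 42.423046
C = V + |VC|·bis = (-37.2552,23.8898)
T_A = V + ((C−V)·d_A)·d_A = V + 39.6633·d_A = (-31.1895,37.6646)
T_B = V + ((C−V)·d_B)·d_B = V + 39.6633·d_B = (-32.6553,9.5587)
sweep = 180° − θ = 138.4390°

center=(-37.2552,23.8898) T_A=(-31.1895,37.6646) T_B=(-32.6553,9.5587) sweep=138.4390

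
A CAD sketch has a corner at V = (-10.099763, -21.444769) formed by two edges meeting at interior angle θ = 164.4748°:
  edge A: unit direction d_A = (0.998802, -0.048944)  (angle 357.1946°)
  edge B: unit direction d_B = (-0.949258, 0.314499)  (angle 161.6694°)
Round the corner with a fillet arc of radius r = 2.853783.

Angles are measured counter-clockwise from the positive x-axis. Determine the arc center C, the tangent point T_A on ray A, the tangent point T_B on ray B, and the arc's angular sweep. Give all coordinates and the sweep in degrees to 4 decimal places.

bisector direction at 79.4320° = (0.183402,0.983038)
center distance |VC| = r/sin(θ/2) = 2.853783/sin(82.2374°) = 2.880176
C = V + |VC|·bis = (-9.5715,-18.6134)
T_A = V + ((C−V)·d_A)·d_A = V + 0.3890·d_A = (-9.7112,-21.4638)
T_B = V + ((C−V)·d_B)·d_B = V + 0.3890·d_B = (-10.4690,-21.3224)
sweep = 180° − θ = 15.5252°

center=(-9.5715,-18.6134) T_A=(-9.7112,-21.4638) T_B=(-10.4690,-21.3224) sweep=15.5252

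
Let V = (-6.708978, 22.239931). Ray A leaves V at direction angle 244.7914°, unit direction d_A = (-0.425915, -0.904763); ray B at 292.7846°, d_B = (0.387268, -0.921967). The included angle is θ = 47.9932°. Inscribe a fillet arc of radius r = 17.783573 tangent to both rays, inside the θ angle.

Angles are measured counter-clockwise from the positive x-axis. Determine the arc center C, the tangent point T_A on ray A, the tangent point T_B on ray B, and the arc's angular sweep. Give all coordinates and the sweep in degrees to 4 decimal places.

bisector direction at 268.7880° = (-0.021152,-0.999776)
center distance |VC| = r/sin(θ/2) = 17.783573/sin(23.9966°) = 43.728402
C = V + |VC|·bis = (-7.6339,-21.4787)
T_A = V + ((C−V)·d_A)·d_A = V + 39.9489·d_A = (-23.7238,-13.9044)
T_B = V + ((C−V)·d_B)·d_B = V + 39.9489·d_B = (8.7620,-14.5917)
sweep = 180° − θ = 132.0068°

center=(-7.6339,-21.4787) T_A=(-23.7238,-13.9044) T_B=(8.7620,-14.5917) sweep=132.0068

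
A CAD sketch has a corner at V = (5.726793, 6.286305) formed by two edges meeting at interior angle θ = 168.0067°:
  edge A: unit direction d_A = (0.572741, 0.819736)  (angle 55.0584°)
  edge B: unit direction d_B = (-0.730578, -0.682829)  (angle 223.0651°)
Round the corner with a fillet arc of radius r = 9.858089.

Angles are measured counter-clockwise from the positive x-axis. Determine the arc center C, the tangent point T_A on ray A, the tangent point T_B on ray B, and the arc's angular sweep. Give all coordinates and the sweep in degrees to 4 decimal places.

center=(-1.7611,12.7813) T_A=(6.3199,7.1352) T_B=(4.9702,5.5792) sweep=11.9933

bisector direction at 139.0617° = (-0.755416,0.655245)
center distance |VC| = r/sin(θ/2) = 9.858089/sin(84.0033°) = 9.912329
C = V + |VC|·bis = (-1.7611,12.7813)
T_A = V + ((C−V)·d_A)·d_A = V + 1.0355·d_A = (6.3199,7.1352)
T_B = V + ((C−V)·d_B)·d_B = V + 1.0355·d_B = (4.9702,5.5792)
sweep = 180° − θ = 11.9933°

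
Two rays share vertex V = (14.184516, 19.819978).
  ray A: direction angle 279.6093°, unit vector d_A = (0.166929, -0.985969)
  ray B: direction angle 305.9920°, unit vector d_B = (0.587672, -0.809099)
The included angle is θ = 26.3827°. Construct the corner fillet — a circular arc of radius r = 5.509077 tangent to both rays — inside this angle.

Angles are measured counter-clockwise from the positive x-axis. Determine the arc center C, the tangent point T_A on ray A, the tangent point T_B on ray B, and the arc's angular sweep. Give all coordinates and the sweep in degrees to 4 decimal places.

center=(23.5398,-2.4346) T_A=(18.1080,-3.3543) T_B=(27.9972,0.8029) sweep=153.6173

bisector direction at 292.8007° = (0.387526,-0.921859)
center distance |VC| = r/sin(θ/2) = 5.509077/sin(13.1913°) = 24.141031
C = V + |VC|·bis = (23.5398,-2.4346)
T_A = V + ((C−V)·d_A)·d_A = V + 23.5040·d_A = (18.1080,-3.3543)
T_B = V + ((C−V)·d_B)·d_B = V + 23.5040·d_B = (27.9972,0.8029)
sweep = 180° − θ = 153.6173°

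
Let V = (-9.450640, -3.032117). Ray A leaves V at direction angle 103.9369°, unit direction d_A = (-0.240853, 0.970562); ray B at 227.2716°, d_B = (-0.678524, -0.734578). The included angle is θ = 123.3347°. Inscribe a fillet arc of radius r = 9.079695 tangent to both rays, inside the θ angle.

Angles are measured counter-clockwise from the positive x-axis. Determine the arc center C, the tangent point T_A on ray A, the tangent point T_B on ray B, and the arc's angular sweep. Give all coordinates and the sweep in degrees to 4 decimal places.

center=(-19.4422,-0.4675) T_A=(-10.6298,1.7194) T_B=(-12.7724,-6.6283) sweep=56.6653

bisector direction at 165.6042° = (-0.968602,0.248618)
center distance |VC| = r/sin(θ/2) = 9.079695/sin(61.6673°) = 10.315408
C = V + |VC|·bis = (-19.4422,-0.4675)
T_A = V + ((C−V)·d_A)·d_A = V + 4.8956·d_A = (-10.6298,1.7194)
T_B = V + ((C−V)·d_B)·d_B = V + 4.8956·d_B = (-12.7724,-6.6283)
sweep = 180° − θ = 56.6653°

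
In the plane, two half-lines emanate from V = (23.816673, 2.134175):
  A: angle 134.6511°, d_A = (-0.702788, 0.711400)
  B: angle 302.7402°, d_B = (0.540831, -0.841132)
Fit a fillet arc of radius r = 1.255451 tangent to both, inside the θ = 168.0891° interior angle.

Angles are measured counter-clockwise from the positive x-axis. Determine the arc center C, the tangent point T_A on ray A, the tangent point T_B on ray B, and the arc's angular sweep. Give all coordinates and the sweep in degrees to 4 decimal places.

bisector direction at 218.6957° = (-0.780478,-0.625183)
center distance |VC| = r/sin(θ/2) = 1.255451/sin(84.0446°) = 1.262264
C = V + |VC|·bis = (22.8315,1.3450)
T_A = V + ((C−V)·d_A)·d_A = V + 0.1310·d_A = (23.7246,2.2273)
T_B = V + ((C−V)·d_B)·d_B = V + 0.1310·d_B = (23.8875,2.0240)
sweep = 180° − θ = 11.9109°

center=(22.8315,1.3450) T_A=(23.7246,2.2273) T_B=(23.8875,2.0240) sweep=11.9109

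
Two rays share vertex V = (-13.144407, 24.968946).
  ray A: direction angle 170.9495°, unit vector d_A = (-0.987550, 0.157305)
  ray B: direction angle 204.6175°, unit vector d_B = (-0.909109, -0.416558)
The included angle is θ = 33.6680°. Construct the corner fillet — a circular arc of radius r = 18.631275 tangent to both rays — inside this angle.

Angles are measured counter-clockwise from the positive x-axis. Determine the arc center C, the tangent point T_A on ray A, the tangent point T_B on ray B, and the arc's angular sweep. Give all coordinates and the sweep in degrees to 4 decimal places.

center=(-76.8862,16.2561) T_A=(-73.9554,34.6554) T_B=(-69.1252,-0.6818) sweep=146.3320

bisector direction at 187.7835° = (-0.990787,-0.135430)
center distance |VC| = r/sin(θ/2) = 18.631275/sin(16.8340°) = 64.334551
C = V + |VC|·bis = (-76.8862,16.2561)
T_A = V + ((C−V)·d_A)·d_A = V + 61.5777·d_A = (-73.9554,34.6554)
T_B = V + ((C−V)·d_B)·d_B = V + 61.5777·d_B = (-69.1252,-0.6818)
sweep = 180° − θ = 146.3320°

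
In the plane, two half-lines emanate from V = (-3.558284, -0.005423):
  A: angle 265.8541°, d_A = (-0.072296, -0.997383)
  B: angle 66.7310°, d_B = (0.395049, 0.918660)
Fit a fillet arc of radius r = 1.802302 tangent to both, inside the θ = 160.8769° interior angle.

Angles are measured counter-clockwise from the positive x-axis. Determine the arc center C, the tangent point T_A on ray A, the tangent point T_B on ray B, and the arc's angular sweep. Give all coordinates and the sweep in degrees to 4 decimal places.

center=(-1.7826,-0.4385) T_A=(-3.5802,-0.3082) T_B=(-3.4384,0.2735) sweep=19.1231

bisector direction at 346.2926° = (0.971518,-0.236964)
center distance |VC| = r/sin(θ/2) = 1.802302/sin(80.4385°) = 1.827693
C = V + |VC|·bis = (-1.7826,-0.4385)
T_A = V + ((C−V)·d_A)·d_A = V + 0.3036·d_A = (-3.5802,-0.3082)
T_B = V + ((C−V)·d_B)·d_B = V + 0.3036·d_B = (-3.4384,0.2735)
sweep = 180° − θ = 19.1231°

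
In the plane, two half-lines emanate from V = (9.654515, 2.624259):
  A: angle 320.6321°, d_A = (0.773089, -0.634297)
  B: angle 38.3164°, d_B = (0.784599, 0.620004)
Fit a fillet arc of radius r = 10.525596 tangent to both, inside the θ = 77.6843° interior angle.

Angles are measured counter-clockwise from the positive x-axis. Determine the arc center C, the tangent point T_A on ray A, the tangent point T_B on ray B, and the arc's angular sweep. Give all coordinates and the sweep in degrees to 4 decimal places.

center=(26.4363,2.4703) T_A=(19.7599,-5.6670) T_B=(19.9104,10.7286) sweep=102.3157

bisector direction at 359.4742° = (0.999958,-0.009176)
center distance |VC| = r/sin(θ/2) = 10.525596/sin(38.8421°) = 16.782498
C = V + |VC|·bis = (26.4363,2.4703)
T_A = V + ((C−V)·d_A)·d_A = V + 13.0715·d_A = (19.7599,-5.6670)
T_B = V + ((C−V)·d_B)·d_B = V + 13.0715·d_B = (19.9104,10.7286)
sweep = 180° − θ = 102.3157°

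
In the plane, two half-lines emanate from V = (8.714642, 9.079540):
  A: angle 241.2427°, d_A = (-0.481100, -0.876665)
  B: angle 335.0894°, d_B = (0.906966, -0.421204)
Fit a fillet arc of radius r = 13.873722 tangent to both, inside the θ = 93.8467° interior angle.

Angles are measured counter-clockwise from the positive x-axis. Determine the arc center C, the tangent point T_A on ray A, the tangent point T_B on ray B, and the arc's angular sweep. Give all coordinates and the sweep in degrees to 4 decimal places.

center=(14.6363,-8.9674) T_A=(2.4737,-2.2927) T_B=(20.4800,3.6156) sweep=86.1533

bisector direction at 288.1660° = (0.311772,-0.950157)
center distance |VC| = r/sin(θ/2) = 13.873722/sin(46.9233°) = 18.993633
C = V + |VC|·bis = (14.6363,-8.9674)
T_A = V + ((C−V)·d_A)·d_A = V + 12.9722·d_A = (2.4737,-2.2927)
T_B = V + ((C−V)·d_B)·d_B = V + 12.9722·d_B = (20.4800,3.6156)
sweep = 180° − θ = 86.1533°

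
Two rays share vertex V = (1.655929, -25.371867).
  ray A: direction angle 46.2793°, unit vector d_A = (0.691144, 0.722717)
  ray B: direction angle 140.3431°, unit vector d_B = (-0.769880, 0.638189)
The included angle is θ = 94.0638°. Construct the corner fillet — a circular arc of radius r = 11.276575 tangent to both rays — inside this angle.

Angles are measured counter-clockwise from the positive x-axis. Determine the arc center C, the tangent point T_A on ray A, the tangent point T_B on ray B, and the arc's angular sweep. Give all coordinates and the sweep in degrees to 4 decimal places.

center=(0.7658,-9.9868) T_A=(8.9156,-17.7806) T_B=(-6.4308,-18.6684) sweep=85.9362

bisector direction at 93.3112° = (-0.057759,0.998331)
center distance |VC| = r/sin(θ/2) = 11.276575/sin(47.0319°) = 15.410772
C = V + |VC|·bis = (0.7658,-9.9868)
T_A = V + ((C−V)·d_A)·d_A = V + 10.5038·d_A = (8.9156,-17.7806)
T_B = V + ((C−V)·d_B)·d_B = V + 10.5038·d_B = (-6.4308,-18.6684)
sweep = 180° − θ = 85.9362°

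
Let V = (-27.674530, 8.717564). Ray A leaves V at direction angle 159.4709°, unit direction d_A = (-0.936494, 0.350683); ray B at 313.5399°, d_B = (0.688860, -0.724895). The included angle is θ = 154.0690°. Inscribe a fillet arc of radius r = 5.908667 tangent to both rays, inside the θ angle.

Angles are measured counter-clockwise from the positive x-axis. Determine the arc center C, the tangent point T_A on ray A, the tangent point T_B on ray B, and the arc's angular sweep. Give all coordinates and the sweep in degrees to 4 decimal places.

center=(-31.0206,3.6612) T_A=(-28.9485,9.1946) T_B=(-26.7374,7.7314) sweep=25.9310

bisector direction at 236.5054° = (-0.551858,-0.833938)
center distance |VC| = r/sin(θ/2) = 5.908667/sin(77.0345°) = 6.063247
C = V + |VC|·bis = (-31.0206,3.6612)
T_A = V + ((C−V)·d_A)·d_A = V + 1.3604·d_A = (-28.9485,9.1946)
T_B = V + ((C−V)·d_B)·d_B = V + 1.3604·d_B = (-26.7374,7.7314)
sweep = 180° − θ = 25.9310°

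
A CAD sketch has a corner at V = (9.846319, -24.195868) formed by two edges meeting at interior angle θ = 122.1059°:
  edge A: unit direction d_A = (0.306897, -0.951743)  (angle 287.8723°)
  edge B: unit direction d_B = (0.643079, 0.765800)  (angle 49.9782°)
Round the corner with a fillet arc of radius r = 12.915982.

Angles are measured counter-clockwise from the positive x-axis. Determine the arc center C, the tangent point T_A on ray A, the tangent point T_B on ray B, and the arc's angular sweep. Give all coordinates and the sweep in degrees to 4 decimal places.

center=(24.3314,-27.0311) T_A=(12.0387,-30.9950) T_B=(14.4404,-18.7251) sweep=57.8941

bisector direction at 348.9253° = (0.981377,-0.192089)
center distance |VC| = r/sin(θ/2) = 12.915982/sin(61.0530°) = 14.759986
C = V + |VC|·bis = (24.3314,-27.0311)
T_A = V + ((C−V)·d_A)·d_A = V + 7.1438·d_A = (12.0387,-30.9950)
T_B = V + ((C−V)·d_B)·d_B = V + 7.1438·d_B = (14.4404,-18.7251)
sweep = 180° − θ = 57.8941°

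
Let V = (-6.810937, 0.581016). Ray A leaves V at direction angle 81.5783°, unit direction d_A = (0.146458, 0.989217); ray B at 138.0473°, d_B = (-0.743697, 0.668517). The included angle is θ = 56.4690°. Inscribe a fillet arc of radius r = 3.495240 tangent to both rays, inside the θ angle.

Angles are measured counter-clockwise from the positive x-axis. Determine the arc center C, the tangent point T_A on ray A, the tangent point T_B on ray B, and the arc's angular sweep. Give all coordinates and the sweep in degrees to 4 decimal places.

center=(-9.3152,7.5319) T_A=(-5.8576,7.0200) T_B=(-11.6518,4.9325) sweep=123.5310

bisector direction at 109.8128° = (-0.338948,0.940805)
center distance |VC| = r/sin(θ/2) = 3.495240/sin(28.2345°) = 7.388243
C = V + |VC|·bis = (-9.3152,7.5319)
T_A = V + ((C−V)·d_A)·d_A = V + 6.5092·d_A = (-5.8576,7.0200)
T_B = V + ((C−V)·d_B)·d_B = V + 6.5092·d_B = (-11.6518,4.9325)
sweep = 180° − θ = 123.5310°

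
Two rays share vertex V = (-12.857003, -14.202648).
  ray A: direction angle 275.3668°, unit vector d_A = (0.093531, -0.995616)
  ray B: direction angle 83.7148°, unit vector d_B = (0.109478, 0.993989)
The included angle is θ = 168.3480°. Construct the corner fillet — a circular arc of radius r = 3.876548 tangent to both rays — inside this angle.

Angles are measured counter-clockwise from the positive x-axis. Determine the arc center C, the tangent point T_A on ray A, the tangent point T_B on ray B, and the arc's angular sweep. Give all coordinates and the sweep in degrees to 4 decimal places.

center=(-8.9605,-14.2339) T_A=(-12.8200,-14.5965) T_B=(-12.8137,-13.8095) sweep=11.6520

bisector direction at 359.5408° = (0.999968,-0.008014)
center distance |VC| = r/sin(θ/2) = 3.876548/sin(84.1740°) = 3.896675
C = V + |VC|·bis = (-8.9605,-14.2339)
T_A = V + ((C−V)·d_A)·d_A = V + 0.3955·d_A = (-12.8200,-14.5965)
T_B = V + ((C−V)·d_B)·d_B = V + 0.3955·d_B = (-12.8137,-13.8095)
sweep = 180° − θ = 11.6520°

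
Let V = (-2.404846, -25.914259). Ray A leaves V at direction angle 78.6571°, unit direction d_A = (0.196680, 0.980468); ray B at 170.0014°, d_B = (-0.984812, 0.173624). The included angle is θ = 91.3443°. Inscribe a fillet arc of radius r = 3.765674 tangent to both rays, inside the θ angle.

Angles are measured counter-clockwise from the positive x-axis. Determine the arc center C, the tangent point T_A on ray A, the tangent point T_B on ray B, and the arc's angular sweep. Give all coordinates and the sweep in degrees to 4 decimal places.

bisector direction at 124.3293° = (-0.563948,0.825811)
center distance |VC| = r/sin(θ/2) = 3.765674/sin(45.6722°) = 5.264077
C = V + |VC|·bis = (-5.3735,-21.5671)
T_A = V + ((C−V)·d_A)·d_A = V + 3.6783·d_A = (-1.6814,-22.3078)
T_B = V + ((C−V)·d_B)·d_B = V + 3.6783·d_B = (-6.0273,-25.2756)
sweep = 180° − θ = 88.6557°

center=(-5.3735,-21.5671) T_A=(-1.6814,-22.3078) T_B=(-6.0273,-25.2756) sweep=88.6557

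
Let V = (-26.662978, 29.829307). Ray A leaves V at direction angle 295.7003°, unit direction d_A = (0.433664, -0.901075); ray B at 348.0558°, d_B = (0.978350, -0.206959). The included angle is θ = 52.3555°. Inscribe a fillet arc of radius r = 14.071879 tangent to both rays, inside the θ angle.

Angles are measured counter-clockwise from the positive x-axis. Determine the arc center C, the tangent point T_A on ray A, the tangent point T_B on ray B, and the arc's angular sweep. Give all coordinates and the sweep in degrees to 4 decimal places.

center=(-1.5692,10.1377) T_A=(-14.2490,4.0352) T_B=(1.3432,23.9049) sweep=127.6445

bisector direction at 321.8781° = (0.786699,-0.617337)
center distance |VC| = r/sin(θ/2) = 14.071879/sin(26.1777°) = 31.897639
C = V + |VC|·bis = (-1.5692,10.1377)
T_A = V + ((C−V)·d_A)·d_A = V + 28.6259·d_A = (-14.2490,4.0352)
T_B = V + ((C−V)·d_B)·d_B = V + 28.6259·d_B = (1.3432,23.9049)
sweep = 180° − θ = 127.6445°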